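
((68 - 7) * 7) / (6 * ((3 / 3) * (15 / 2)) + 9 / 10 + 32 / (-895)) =764330 / 82097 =9.31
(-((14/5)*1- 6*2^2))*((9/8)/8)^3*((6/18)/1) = 12879/655360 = 0.02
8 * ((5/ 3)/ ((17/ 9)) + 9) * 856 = 1150464/ 17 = 67674.35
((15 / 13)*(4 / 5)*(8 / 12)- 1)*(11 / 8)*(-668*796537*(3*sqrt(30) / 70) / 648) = 209034067*sqrt(30) / 11232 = 101934.36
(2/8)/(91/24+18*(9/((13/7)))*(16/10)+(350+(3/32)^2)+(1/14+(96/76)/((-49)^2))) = 2277300480/4494859545121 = 0.00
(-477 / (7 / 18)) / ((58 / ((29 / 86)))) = -4293 / 602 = -7.13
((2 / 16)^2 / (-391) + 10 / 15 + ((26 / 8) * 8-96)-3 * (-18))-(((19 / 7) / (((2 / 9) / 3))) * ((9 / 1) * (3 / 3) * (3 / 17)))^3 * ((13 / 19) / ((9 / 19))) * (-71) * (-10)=-1504325059139615029 / 7441662144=-202149066.97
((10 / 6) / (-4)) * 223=-1115 / 12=-92.92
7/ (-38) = -7/ 38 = -0.18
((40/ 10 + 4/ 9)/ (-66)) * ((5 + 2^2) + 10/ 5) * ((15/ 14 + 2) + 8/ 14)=-170/ 63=-2.70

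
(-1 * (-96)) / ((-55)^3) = -96 / 166375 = -0.00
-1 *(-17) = 17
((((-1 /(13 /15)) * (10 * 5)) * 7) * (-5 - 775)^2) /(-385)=7020000 /11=638181.82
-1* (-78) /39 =2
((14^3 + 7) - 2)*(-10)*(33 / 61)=-907170 / 61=-14871.64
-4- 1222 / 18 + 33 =-350 / 9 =-38.89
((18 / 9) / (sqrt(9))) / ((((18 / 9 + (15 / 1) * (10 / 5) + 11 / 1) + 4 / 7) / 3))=0.05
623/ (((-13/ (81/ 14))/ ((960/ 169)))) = -3460320/ 2197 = -1575.02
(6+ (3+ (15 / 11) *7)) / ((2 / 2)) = 204 / 11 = 18.55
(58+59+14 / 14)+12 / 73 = 8626 / 73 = 118.16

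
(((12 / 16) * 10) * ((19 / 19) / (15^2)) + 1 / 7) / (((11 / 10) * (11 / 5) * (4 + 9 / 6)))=370 / 27951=0.01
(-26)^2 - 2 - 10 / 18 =6061 / 9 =673.44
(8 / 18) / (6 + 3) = 4 / 81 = 0.05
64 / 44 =16 / 11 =1.45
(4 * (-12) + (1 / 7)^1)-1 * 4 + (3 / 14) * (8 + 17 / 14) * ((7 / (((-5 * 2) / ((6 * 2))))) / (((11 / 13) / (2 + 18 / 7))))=-381243 / 2695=-141.46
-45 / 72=-5 / 8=-0.62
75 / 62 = 1.21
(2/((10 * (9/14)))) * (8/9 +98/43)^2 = 21043064/6739605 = 3.12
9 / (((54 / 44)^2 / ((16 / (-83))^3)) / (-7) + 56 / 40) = 624476160 / 2181304351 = 0.29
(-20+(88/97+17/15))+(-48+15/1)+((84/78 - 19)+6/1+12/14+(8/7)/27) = -73861799/1191645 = -61.98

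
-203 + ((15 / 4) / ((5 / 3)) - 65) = -1063 / 4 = -265.75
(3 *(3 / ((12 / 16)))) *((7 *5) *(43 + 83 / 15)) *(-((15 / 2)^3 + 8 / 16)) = -8609692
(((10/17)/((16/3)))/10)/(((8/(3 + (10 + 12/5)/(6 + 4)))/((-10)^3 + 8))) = -4929/850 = -5.80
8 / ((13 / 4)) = 32 / 13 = 2.46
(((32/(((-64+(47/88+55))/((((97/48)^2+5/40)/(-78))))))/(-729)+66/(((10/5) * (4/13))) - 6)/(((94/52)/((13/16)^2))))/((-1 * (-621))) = 13047624372029/219132596298240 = 0.06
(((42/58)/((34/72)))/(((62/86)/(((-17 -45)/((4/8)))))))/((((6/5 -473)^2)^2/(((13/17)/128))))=-0.00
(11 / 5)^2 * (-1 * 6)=-726 / 25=-29.04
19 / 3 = 6.33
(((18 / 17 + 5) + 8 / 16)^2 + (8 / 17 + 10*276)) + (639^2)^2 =192735304372229 / 1156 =166726041844.49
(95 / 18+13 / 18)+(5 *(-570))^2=8122506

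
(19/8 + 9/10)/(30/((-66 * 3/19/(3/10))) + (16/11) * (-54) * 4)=-1441/138620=-0.01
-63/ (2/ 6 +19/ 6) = -18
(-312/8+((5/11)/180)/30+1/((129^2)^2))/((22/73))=-346895005821541/2680613488080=-129.41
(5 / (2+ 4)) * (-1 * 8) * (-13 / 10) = 26 / 3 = 8.67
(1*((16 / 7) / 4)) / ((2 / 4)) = 8 / 7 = 1.14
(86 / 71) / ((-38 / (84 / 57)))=-1204 / 25631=-0.05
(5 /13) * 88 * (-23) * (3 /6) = -5060 /13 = -389.23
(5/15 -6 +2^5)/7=3.76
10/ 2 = 5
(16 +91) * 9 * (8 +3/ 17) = 7873.94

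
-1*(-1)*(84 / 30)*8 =112 / 5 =22.40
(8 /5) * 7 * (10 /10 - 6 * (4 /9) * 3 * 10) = -4424 /5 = -884.80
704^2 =495616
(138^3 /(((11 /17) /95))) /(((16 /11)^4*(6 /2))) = 235383816195 /8192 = 28733376.00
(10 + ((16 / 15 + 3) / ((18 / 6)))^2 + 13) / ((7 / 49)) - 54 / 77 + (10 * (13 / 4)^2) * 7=1138297927 / 1247400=912.54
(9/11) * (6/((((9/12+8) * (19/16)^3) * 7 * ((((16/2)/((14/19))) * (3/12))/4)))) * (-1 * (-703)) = 130940928/2640715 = 49.59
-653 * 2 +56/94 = -61354/47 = -1305.40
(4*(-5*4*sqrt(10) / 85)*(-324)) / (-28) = -1296*sqrt(10) / 119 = -34.44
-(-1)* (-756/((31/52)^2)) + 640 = -1429184/961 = -1487.18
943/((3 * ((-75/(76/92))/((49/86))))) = -38171/19350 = -1.97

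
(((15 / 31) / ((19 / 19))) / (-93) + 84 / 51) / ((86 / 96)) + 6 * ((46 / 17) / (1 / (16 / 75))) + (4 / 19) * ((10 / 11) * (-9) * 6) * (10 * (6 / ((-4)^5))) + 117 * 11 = 75929860615339 / 58728247600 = 1292.90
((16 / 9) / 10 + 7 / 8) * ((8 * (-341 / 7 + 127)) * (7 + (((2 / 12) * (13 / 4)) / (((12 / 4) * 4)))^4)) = 2500506718330499 / 541776936960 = 4615.38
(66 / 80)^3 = 35937 / 64000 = 0.56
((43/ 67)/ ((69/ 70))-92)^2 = 178342357636/ 21372129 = 8344.62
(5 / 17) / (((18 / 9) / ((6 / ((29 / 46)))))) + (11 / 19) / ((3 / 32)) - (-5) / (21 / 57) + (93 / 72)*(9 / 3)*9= 88158509 / 1573656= 56.02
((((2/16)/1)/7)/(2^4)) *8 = 1/112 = 0.01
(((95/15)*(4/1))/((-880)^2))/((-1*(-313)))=19/181790400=0.00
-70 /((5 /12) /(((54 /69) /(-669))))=1008 /5129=0.20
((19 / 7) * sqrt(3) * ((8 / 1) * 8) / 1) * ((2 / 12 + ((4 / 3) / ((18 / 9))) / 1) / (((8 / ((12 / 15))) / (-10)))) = -3040 * sqrt(3) / 21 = -250.73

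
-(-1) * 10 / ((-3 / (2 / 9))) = -20 / 27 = -0.74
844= 844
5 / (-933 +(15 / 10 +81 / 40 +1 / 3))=-600 / 111497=-0.01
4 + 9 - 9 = 4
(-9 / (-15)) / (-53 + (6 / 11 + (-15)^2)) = 33 / 9490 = 0.00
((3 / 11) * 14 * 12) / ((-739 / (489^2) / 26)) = -3133441584 / 8129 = -385464.58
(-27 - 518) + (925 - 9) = 371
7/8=0.88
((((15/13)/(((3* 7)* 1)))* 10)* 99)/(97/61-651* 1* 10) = -301950/36128183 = -0.01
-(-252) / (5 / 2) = 504 / 5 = 100.80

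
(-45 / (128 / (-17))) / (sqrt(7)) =765 * sqrt(7) / 896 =2.26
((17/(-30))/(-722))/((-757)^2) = 17/12412241340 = 0.00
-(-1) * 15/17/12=5/68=0.07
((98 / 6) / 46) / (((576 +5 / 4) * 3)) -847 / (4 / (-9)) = 3643512341 / 1911852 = 1905.75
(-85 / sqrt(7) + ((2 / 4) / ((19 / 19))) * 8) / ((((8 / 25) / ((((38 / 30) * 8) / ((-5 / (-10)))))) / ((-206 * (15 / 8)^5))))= -2476828125 / 2048 + 210530390625 * sqrt(7) / 57344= 8504113.24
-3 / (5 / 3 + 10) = -9 / 35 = -0.26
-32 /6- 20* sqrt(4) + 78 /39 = -43.33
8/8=1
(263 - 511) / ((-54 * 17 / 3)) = 124 / 153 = 0.81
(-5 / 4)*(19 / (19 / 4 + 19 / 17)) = -85 / 21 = -4.05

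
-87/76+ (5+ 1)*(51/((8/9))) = 6519/19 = 343.11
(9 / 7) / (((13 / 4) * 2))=18 / 91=0.20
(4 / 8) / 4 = 1 / 8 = 0.12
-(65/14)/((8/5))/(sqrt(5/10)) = -325 *sqrt(2)/112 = -4.10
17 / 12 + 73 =893 / 12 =74.42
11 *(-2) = -22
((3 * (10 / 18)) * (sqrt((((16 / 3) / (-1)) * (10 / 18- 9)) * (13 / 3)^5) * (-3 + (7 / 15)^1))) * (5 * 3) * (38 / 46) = -4880720 * sqrt(247) / 5589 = -13724.55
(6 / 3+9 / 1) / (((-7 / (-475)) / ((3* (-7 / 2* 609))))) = -9546075 / 2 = -4773037.50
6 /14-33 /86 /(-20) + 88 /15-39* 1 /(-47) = 12128299 /1697640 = 7.14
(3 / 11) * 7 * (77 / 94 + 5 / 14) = 1161 / 517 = 2.25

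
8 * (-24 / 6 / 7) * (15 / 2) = -34.29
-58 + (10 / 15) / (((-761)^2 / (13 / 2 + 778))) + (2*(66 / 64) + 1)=-509038991 / 9265936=-54.94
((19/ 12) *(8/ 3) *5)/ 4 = 5.28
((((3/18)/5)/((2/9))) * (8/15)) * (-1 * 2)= -4/25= -0.16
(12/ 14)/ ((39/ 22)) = 44/ 91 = 0.48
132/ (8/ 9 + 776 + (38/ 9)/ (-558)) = 331452/ 1950749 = 0.17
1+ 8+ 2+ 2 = 13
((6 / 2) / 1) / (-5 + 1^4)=-3 / 4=-0.75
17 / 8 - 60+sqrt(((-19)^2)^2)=2425 / 8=303.12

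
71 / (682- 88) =71 / 594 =0.12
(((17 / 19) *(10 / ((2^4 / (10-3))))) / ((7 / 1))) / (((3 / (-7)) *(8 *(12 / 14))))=-4165 / 21888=-0.19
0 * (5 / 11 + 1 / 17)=0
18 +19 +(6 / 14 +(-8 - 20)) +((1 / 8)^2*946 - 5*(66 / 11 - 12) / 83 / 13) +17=9966969 / 241696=41.24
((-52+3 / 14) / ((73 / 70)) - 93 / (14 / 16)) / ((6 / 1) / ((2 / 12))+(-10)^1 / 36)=-1434366 / 328573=-4.37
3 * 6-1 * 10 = 8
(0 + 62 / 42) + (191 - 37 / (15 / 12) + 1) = 163.88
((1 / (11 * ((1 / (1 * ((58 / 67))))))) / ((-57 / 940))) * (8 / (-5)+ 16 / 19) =261696 / 266057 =0.98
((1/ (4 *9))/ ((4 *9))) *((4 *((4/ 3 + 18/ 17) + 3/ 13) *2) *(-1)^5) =-1739/ 107406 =-0.02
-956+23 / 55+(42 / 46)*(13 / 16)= -19325961 / 20240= -954.84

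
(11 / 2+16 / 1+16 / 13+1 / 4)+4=1403 / 52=26.98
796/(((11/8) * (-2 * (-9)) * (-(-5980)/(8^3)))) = 407552/148005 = 2.75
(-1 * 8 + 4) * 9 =-36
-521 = -521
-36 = -36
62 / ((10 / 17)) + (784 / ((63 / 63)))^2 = 3073807 / 5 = 614761.40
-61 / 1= -61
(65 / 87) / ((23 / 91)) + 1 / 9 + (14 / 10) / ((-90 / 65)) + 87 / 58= 35578 / 10005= 3.56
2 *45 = 90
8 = 8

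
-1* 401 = -401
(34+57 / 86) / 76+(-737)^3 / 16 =-327057800839 / 13072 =-25019721.61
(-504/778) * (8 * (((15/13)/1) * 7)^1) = -211680/5057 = -41.86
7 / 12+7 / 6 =7 / 4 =1.75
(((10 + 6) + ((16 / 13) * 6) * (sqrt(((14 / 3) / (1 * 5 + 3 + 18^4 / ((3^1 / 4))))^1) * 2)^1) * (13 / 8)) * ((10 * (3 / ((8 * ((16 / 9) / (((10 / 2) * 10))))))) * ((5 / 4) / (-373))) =-219375 / 23872- 16875 * sqrt(367437) / 208844192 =-9.24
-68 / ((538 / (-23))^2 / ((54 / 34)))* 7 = -99981 / 72361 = -1.38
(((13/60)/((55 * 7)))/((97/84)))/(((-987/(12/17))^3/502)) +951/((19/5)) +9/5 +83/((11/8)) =27703890352450357854/88673221572499025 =312.43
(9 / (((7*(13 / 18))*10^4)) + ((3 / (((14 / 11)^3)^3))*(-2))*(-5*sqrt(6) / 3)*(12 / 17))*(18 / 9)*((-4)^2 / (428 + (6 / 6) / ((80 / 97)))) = 5184 / 390583375 + 1414768614600*sqrt(6) / 23555570660503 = 0.15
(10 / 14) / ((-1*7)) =-5 / 49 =-0.10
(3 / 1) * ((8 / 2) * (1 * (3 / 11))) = 36 / 11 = 3.27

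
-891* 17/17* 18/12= -2673/2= -1336.50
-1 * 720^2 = -518400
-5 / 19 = -0.26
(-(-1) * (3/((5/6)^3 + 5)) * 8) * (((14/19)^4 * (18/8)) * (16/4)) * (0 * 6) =0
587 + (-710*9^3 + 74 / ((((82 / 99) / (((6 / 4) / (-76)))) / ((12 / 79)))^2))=-15664341666314747 / 30298357448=-517003.00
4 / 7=0.57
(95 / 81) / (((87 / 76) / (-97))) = -700340 / 7047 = -99.38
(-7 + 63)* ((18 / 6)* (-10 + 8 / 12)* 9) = -14112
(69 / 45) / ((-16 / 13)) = -299 / 240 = -1.25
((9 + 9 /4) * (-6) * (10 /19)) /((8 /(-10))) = 3375 /76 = 44.41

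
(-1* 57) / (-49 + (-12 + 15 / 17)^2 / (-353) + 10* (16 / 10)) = 1938323 / 1134094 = 1.71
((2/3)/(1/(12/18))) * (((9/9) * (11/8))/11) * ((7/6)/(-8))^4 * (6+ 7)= 31213/95551488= 0.00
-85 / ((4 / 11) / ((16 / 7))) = -3740 / 7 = -534.29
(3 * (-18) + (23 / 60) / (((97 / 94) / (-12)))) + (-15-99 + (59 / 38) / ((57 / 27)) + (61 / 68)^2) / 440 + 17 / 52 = -10815198127599 / 185234887552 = -58.39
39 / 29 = 1.34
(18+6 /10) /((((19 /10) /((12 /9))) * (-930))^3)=-0.00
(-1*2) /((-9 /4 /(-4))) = -32 /9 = -3.56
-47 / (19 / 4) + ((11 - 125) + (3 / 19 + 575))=451.26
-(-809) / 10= 809 / 10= 80.90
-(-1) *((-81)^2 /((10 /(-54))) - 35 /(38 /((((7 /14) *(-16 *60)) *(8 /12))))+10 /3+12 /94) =-470582453 /13395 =-35131.20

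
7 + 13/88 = 7.15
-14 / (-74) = 7 / 37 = 0.19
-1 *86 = -86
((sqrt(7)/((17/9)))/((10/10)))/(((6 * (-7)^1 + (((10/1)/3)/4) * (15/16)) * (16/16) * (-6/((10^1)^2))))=4800 * sqrt(7)/22423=0.57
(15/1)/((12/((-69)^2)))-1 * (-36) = 23949/4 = 5987.25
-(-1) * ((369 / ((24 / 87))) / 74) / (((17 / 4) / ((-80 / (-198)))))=11890 / 6919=1.72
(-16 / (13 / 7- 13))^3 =175616 / 59319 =2.96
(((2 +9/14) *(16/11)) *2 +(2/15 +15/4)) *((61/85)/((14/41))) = 133705961/5497800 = 24.32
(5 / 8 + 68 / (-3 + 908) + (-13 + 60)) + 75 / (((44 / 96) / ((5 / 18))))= 7418839 / 79640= 93.15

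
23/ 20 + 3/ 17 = 451/ 340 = 1.33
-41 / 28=-1.46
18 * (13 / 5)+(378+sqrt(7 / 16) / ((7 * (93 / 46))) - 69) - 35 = 23 * sqrt(7) / 1302+1604 / 5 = 320.85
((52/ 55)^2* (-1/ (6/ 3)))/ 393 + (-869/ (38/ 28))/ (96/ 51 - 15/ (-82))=-20161837416052/ 65029916325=-310.04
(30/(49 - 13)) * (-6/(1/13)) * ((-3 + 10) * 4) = -1820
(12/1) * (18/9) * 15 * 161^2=9331560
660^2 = 435600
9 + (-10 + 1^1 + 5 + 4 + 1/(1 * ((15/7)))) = 142/15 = 9.47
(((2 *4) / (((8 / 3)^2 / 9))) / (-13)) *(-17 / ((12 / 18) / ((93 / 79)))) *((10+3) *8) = 384183 / 158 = 2431.54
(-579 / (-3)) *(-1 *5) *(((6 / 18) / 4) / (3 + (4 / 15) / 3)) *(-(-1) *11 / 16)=-159225 / 8896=-17.90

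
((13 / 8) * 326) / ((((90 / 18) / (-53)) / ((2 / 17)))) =-660.63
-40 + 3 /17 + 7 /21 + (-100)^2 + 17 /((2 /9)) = 1023775 /102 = 10037.01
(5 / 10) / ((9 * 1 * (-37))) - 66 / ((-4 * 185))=146 / 1665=0.09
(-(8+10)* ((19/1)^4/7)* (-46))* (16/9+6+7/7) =947173028/7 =135310432.57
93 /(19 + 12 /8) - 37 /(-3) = 2075 /123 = 16.87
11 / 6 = 1.83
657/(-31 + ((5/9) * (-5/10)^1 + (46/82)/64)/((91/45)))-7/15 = -801751601/37170345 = -21.57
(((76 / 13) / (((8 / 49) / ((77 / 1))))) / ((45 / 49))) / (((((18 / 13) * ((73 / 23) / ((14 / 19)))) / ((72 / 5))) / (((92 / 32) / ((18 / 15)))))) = 684599531 / 39420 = 17366.81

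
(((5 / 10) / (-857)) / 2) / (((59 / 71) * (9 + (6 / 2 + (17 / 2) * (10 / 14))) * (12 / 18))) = -1491 / 51169756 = -0.00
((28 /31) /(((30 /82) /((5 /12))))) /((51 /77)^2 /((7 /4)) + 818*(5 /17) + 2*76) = 202493137 /77329841310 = 0.00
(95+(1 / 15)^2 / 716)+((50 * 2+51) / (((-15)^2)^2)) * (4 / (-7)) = 24104156611 / 253732500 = 95.00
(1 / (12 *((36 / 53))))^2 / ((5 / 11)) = 30899 / 933120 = 0.03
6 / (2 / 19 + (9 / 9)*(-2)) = -3.17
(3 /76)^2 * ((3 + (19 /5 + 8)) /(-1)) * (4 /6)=-111 /7220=-0.02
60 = 60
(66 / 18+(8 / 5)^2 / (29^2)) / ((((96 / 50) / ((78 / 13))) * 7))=231467 / 141288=1.64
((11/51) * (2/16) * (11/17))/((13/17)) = 121/5304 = 0.02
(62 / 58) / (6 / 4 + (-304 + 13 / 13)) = -62 / 17487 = -0.00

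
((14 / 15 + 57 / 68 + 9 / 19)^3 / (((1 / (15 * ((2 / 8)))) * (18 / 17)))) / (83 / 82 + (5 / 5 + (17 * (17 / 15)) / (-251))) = 847841476255718827 / 40934539927653120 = 20.71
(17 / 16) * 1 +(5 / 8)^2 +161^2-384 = 1634461 / 64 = 25538.45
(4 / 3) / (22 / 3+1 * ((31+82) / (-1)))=-0.01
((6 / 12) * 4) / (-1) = -2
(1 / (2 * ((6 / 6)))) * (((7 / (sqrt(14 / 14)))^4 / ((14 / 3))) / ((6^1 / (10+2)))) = 1029 / 2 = 514.50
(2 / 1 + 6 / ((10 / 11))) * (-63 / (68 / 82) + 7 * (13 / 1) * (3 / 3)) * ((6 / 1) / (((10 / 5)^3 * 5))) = 65919 / 3400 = 19.39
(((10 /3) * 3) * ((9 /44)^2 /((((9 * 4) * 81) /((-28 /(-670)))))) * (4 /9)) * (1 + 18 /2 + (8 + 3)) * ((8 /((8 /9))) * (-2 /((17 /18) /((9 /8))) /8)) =-1323 /8820416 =-0.00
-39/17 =-2.29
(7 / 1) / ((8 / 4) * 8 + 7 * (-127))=-7 / 873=-0.01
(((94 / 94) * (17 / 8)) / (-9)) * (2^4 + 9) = -425 / 72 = -5.90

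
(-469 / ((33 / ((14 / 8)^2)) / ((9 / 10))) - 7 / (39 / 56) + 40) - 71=-5506537 / 68640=-80.22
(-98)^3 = -941192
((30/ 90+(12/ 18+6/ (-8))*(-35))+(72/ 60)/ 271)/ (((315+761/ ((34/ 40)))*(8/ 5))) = 299863/ 178426400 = 0.00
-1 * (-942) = 942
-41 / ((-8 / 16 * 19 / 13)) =1066 / 19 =56.11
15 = 15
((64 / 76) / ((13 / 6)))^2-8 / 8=-51793 / 61009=-0.85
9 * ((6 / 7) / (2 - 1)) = 54 / 7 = 7.71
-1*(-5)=5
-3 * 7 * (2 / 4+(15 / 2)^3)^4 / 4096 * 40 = -13688065230512505 / 2097152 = -6526978125.82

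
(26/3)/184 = 13/276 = 0.05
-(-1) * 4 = 4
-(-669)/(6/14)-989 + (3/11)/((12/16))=6296/11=572.36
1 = 1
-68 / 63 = -1.08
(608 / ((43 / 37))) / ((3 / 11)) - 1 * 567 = 174313 / 129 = 1351.26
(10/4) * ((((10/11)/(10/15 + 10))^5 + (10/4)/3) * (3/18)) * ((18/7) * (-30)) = -31664085867375/1182119493632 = -26.79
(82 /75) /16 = 0.07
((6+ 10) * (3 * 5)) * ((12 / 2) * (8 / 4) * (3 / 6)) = 1440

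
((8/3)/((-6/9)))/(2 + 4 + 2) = -1/2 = -0.50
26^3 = 17576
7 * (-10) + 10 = -60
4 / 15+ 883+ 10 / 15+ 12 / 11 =146029 / 165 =885.02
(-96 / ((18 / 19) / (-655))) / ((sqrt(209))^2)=10480 / 33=317.58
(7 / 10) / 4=7 / 40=0.18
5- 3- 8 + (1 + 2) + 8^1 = 5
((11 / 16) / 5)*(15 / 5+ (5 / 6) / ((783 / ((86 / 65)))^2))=51288000973 / 124334449200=0.41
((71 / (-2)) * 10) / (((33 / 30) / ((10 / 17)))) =-35500 / 187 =-189.84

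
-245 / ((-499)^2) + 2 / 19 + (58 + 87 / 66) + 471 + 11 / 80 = 2208878545579 / 4163296720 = 530.56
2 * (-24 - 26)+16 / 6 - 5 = -307 / 3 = -102.33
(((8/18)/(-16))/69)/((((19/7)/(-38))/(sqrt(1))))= 7/1242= 0.01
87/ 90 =0.97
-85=-85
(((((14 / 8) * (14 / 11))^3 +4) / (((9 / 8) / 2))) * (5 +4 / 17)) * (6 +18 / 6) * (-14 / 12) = -99830143 / 67881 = -1470.66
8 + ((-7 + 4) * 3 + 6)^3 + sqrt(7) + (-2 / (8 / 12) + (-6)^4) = sqrt(7) + 1274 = 1276.65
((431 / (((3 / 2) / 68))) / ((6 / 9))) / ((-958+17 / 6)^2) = 1055088 / 32844361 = 0.03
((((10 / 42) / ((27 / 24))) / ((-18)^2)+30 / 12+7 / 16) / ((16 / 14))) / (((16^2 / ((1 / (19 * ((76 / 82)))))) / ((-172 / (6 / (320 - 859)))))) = 683883808531 / 77611696128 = 8.81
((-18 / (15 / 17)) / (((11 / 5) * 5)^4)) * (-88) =0.12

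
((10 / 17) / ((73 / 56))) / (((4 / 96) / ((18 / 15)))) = 16128 / 1241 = 13.00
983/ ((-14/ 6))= -2949/ 7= -421.29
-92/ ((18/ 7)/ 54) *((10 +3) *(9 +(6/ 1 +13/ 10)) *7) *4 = -57314712/ 5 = -11462942.40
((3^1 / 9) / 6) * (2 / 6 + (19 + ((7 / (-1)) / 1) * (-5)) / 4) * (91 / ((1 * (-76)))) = -7553 / 8208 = -0.92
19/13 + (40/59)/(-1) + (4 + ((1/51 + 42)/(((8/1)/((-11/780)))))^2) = 4.79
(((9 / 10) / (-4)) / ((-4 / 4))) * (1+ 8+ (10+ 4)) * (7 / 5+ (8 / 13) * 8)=85077 / 2600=32.72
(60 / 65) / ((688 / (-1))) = -3 / 2236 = -0.00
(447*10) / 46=2235 / 23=97.17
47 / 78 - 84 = -6505 / 78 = -83.40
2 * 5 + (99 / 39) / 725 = 94283 / 9425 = 10.00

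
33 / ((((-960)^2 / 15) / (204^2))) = 22.35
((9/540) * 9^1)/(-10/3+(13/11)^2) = -1089/14060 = -0.08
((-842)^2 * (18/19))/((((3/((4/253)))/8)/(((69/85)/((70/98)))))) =2858542848/88825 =32181.74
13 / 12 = 1.08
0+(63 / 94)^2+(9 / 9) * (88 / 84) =277741 / 185556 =1.50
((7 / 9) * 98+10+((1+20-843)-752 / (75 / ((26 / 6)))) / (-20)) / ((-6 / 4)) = -97121 / 1125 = -86.33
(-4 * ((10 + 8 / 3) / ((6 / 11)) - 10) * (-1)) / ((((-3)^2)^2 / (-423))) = -22372 / 81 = -276.20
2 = 2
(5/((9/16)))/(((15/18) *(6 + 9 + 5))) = 8/15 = 0.53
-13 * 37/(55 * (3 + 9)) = -481/660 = -0.73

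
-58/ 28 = -29/ 14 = -2.07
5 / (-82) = -5 / 82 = -0.06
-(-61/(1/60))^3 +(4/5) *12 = 245139480048/5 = 49027896009.60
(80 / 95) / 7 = 16 / 133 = 0.12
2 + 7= 9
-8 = -8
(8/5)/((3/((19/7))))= 152/105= 1.45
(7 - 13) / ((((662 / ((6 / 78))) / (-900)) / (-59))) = -159300 / 4303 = -37.02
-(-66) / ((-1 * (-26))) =33 / 13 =2.54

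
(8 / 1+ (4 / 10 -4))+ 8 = 62 / 5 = 12.40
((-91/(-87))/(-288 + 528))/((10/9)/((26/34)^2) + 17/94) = 722813/345119720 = 0.00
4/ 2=2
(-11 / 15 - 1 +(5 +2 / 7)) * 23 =81.70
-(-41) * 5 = 205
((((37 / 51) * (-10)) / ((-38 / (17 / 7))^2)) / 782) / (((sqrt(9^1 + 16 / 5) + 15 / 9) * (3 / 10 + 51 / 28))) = 23125 / 7319061288 - 925 * sqrt(305) / 2439687096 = -0.00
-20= -20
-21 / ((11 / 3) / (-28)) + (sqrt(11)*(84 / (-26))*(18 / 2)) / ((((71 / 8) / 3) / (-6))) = 1764 / 11 + 54432*sqrt(11) / 923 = 355.95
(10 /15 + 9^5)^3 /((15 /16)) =88947981680623184 /405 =219624646124995.52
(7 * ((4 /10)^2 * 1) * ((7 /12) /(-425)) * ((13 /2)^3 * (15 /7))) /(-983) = 15379 /16711000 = 0.00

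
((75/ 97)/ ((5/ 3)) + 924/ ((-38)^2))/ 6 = 6442/ 35017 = 0.18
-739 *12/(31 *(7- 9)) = 4434/31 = 143.03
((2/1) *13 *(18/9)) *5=260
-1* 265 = -265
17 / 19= 0.89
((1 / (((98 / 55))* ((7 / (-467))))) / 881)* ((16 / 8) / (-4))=0.02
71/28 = 2.54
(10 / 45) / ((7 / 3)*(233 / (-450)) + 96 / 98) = -14700 / 15119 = -0.97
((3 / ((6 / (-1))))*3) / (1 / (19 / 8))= -57 / 16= -3.56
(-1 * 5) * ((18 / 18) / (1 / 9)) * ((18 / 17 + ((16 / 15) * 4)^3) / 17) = -4517198 / 21675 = -208.41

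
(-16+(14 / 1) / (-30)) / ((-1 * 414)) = 0.04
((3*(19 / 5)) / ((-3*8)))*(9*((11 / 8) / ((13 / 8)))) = -1881 / 520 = -3.62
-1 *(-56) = 56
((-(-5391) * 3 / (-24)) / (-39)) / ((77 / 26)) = 1797 / 308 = 5.83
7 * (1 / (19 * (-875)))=-1 / 2375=-0.00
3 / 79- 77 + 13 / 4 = -23293 / 316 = -73.71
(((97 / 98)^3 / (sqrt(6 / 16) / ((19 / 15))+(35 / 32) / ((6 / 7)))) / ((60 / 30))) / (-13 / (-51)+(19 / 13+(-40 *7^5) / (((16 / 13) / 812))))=-655325681517 / 655165587081815979925+4966678849392 *sqrt(6) / 32103113767008983016325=-0.00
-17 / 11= -1.55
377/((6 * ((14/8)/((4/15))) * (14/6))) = 4.10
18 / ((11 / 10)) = 180 / 11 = 16.36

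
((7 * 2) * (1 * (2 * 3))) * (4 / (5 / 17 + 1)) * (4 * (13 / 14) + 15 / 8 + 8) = 38811 / 11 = 3528.27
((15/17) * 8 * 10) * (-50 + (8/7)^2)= -3437.21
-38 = -38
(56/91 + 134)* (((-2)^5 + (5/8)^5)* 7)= -6403387375/212992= -30063.98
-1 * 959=-959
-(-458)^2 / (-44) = 52441 / 11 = 4767.36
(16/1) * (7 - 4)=48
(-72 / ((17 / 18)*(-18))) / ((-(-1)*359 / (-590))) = -42480 / 6103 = -6.96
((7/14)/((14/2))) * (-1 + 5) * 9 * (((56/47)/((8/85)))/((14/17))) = 13005/329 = 39.53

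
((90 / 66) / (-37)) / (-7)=15 / 2849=0.01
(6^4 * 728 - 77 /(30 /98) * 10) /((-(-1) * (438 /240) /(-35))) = -3952085200 /219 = -18046051.14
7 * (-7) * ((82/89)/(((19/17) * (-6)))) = 34153/5073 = 6.73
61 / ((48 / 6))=7.62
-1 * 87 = -87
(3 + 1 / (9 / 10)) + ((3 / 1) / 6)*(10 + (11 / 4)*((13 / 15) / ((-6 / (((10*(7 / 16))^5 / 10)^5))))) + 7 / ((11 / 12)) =-4470615253554460807009140696747616383 / 212770944252174734748286976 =-21011399226.84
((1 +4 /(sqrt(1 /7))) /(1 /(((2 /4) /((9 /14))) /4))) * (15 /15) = 2.25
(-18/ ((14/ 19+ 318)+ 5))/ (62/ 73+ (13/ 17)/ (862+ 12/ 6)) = -366700608/ 5607282355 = -0.07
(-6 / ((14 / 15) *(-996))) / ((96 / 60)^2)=375 / 148736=0.00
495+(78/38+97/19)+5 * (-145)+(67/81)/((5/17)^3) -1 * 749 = -180703876/192375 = -939.33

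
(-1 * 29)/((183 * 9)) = -29/1647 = -0.02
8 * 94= 752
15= 15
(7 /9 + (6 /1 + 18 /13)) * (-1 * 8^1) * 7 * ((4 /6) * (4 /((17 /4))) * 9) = -1711360 /663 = -2581.24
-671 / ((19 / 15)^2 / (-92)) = 38475.62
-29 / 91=-0.32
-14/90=-7/45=-0.16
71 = 71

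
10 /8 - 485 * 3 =-5815 /4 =-1453.75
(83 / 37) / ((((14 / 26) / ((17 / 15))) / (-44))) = -807092 / 3885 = -207.75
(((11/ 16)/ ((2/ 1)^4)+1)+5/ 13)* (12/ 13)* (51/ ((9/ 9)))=726903/ 10816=67.21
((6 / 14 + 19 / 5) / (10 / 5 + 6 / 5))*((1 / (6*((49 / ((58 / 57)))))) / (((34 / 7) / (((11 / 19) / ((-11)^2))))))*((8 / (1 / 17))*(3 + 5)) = 8584 / 1751211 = 0.00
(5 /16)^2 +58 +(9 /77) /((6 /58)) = 1167493 /19712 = 59.23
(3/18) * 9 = 1.50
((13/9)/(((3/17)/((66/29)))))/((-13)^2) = 374/3393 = 0.11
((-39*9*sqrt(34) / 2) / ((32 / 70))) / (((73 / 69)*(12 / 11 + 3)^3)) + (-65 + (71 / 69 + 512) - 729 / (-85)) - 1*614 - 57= -1257424 / 5865 - 2785783*sqrt(34) / 525600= -245.30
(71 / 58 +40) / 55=2391 / 3190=0.75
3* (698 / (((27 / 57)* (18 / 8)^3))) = 848768 / 2187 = 388.10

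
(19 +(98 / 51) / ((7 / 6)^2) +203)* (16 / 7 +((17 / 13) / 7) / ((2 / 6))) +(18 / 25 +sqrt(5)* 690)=3517128 / 5525 +690* sqrt(5)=2179.47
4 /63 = 0.06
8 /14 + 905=6339 /7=905.57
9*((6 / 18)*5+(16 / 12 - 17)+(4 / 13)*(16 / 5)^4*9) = 20209914 / 8125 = 2487.37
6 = 6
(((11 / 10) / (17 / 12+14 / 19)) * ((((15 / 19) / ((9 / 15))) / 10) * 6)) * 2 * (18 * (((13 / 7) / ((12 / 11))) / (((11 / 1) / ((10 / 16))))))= 19305 / 13748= 1.40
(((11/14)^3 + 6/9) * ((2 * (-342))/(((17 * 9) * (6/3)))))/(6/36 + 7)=-180139/501466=-0.36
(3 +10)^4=28561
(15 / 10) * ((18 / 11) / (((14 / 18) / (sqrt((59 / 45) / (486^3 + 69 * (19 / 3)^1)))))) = 81 * sqrt(33863549435) / 44194801805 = 0.00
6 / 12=1 / 2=0.50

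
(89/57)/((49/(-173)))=-15397/2793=-5.51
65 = 65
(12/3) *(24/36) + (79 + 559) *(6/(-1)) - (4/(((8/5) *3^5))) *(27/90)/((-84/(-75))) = -34703449/9072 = -3825.34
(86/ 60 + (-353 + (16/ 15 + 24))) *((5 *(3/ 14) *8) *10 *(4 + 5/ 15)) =-848900/ 7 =-121271.43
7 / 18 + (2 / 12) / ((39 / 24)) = 115 / 234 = 0.49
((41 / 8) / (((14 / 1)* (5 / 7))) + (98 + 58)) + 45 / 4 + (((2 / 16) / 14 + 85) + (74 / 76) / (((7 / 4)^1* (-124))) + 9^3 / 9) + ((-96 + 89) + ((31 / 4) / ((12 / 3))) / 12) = 1294008761 / 3958080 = 326.93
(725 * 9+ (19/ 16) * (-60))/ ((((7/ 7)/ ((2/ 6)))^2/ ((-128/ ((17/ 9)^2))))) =-7434720/ 289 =-25725.67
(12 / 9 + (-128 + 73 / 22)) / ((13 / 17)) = -138397 / 858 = -161.30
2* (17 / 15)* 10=68 / 3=22.67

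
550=550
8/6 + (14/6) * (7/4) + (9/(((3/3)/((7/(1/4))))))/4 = 821/12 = 68.42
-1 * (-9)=9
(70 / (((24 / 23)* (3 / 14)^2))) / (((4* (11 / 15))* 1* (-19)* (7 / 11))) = -28175 / 684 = -41.19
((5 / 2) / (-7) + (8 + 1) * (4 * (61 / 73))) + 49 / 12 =207313 / 6132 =33.81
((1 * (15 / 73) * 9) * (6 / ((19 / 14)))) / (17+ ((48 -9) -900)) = -2835 / 292657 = -0.01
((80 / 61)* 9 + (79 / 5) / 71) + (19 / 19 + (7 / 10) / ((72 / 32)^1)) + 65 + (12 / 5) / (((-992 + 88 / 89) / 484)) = 18422813641 / 238746375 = 77.16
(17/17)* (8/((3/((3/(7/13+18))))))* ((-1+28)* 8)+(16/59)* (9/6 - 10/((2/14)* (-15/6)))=24392/241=101.21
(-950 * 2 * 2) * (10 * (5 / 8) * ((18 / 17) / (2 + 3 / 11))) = -188100 / 17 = -11064.71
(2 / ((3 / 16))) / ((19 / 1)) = 32 / 57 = 0.56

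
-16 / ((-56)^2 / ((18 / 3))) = -3 / 98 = -0.03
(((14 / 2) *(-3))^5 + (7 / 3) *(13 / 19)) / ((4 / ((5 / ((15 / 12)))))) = -232793666 / 57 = -4084099.40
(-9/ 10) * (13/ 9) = -13/ 10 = -1.30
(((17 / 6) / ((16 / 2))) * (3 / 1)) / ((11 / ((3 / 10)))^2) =153 / 193600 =0.00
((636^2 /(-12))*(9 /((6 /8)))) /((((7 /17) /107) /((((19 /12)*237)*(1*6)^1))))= -1656604671336 /7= -236657810190.86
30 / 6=5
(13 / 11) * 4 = 52 / 11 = 4.73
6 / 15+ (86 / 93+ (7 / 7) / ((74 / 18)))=26977 / 17205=1.57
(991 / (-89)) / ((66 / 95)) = -94145 / 5874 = -16.03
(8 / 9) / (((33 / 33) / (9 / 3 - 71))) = -544 / 9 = -60.44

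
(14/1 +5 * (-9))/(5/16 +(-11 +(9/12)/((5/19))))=2480/627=3.96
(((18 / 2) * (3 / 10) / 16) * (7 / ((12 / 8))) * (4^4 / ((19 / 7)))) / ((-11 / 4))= -28224 / 1045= -27.01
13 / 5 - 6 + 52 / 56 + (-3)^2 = 457 / 70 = 6.53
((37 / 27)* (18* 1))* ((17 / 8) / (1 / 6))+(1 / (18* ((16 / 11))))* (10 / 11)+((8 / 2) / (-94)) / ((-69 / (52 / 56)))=342732755 / 1089648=314.54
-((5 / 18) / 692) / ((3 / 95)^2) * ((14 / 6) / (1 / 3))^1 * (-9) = 315875 / 12456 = 25.36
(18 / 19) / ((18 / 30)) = 30 / 19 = 1.58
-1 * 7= -7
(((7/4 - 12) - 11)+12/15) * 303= -6196.35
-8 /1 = -8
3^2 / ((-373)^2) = 9 / 139129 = 0.00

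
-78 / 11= -7.09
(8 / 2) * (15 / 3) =20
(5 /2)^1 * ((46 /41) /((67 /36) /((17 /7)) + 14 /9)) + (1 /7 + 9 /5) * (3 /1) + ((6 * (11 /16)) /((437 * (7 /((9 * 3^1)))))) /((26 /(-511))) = 6.32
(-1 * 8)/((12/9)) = -6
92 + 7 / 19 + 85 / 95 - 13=1525 / 19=80.26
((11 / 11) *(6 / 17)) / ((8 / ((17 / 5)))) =3 / 20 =0.15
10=10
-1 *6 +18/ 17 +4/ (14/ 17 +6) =-2147/ 493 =-4.35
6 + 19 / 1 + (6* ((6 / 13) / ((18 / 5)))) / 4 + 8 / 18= 5999 / 234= 25.64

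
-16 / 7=-2.29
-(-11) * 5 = 55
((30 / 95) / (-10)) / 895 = -3 / 85025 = -0.00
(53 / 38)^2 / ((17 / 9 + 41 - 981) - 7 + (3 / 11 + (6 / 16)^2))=-4449456 / 2160803405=-0.00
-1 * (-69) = 69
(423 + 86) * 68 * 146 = 5053352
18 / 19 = 0.95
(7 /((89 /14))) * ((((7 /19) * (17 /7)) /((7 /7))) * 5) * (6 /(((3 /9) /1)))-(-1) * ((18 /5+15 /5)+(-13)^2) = 2234398 /8455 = 264.27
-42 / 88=-21 / 44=-0.48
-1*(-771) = 771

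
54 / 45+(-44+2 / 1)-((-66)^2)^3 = -413269750284 / 5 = -82653950056.80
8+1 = 9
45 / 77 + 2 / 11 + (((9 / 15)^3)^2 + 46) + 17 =76774883 / 1203125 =63.81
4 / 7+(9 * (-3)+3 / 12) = -733 / 28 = -26.18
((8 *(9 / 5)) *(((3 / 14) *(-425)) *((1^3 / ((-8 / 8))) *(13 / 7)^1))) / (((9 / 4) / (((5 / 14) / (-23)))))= -132600 / 7889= -16.81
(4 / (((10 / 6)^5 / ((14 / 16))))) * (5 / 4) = 1701 / 5000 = 0.34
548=548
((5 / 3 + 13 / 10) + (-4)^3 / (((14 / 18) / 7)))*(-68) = 584494 / 15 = 38966.27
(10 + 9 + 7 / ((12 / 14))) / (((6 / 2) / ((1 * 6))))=54.33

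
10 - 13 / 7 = 57 / 7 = 8.14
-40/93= -0.43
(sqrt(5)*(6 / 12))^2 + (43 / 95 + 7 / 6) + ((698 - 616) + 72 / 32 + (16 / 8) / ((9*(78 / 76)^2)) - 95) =-9974138 / 1300455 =-7.67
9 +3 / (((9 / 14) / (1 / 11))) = 311 / 33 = 9.42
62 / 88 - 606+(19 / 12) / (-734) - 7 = -59324291 / 96888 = -612.30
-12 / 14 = -6 / 7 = -0.86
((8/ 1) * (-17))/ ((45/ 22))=-2992/ 45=-66.49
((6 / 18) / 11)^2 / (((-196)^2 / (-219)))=-73 / 13945008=-0.00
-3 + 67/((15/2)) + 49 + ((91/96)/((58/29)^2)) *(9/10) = 211763/3840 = 55.15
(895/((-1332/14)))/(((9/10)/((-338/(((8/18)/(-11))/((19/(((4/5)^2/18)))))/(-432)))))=27660758125/255744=108157.99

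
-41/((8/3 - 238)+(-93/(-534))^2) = 3897132/22366021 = 0.17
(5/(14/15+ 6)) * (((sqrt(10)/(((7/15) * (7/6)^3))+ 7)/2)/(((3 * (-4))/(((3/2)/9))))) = -175/4992-3375 * sqrt(10)/499408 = -0.06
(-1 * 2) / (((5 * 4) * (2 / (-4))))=1 / 5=0.20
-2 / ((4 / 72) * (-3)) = 12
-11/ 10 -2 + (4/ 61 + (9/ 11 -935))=-6288721/ 6710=-937.22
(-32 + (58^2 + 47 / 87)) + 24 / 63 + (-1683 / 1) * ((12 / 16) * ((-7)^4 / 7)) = -348850489 / 812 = -429618.83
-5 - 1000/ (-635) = -3.43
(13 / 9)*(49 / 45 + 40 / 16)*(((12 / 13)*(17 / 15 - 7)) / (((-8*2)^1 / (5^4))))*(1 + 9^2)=7283650 / 81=89921.60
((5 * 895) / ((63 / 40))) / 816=22375 / 6426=3.48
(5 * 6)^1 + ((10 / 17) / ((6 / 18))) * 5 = 660 / 17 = 38.82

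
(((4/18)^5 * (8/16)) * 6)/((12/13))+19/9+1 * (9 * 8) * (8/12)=2959115/59049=50.11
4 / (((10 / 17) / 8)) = 272 / 5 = 54.40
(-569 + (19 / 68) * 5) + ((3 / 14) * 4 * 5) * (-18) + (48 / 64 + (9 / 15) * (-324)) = -997691 / 1190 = -838.40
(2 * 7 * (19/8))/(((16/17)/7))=247.30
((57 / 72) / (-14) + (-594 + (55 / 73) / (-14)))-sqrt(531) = -14572339 / 24528-3 * sqrt(59) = -617.15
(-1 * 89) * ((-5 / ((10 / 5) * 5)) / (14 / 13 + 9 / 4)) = 2314 / 173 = 13.38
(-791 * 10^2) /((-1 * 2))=39550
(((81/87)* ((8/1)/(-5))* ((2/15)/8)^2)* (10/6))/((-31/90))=9/4495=0.00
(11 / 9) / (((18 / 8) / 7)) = 308 / 81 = 3.80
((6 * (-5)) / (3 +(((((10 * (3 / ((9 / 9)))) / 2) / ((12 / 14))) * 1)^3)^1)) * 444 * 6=-639360 / 42899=-14.90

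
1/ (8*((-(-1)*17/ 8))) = 1/ 17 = 0.06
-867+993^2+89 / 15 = 14777819 / 15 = 985187.93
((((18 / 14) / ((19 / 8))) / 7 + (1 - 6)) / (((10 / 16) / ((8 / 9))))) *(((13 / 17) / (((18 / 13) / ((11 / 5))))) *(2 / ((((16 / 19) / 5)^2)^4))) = -118993840004952859375 / 4528036380672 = -26279347.16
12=12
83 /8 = 10.38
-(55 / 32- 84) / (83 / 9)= 23697 / 2656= 8.92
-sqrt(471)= -21.70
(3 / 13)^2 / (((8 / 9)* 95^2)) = 81 / 12201800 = 0.00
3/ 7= 0.43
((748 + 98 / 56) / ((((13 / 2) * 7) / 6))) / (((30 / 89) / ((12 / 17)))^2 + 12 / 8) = 285060948 / 4982341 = 57.21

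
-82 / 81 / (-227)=82 / 18387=0.00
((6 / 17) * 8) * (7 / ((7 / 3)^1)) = 8.47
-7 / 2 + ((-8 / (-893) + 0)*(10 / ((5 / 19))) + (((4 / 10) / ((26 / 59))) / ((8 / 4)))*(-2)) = -24851 / 6110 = -4.07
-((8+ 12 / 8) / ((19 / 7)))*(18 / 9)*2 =-14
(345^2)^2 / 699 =4722316875 / 233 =20267454.40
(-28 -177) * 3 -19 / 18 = -11089 / 18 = -616.06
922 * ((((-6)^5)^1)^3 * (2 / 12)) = -72251759296512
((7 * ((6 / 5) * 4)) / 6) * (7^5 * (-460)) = -43294832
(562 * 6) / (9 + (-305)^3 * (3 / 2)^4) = -0.00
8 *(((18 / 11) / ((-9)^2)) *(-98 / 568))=-196 / 7029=-0.03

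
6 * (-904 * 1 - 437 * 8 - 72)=-26832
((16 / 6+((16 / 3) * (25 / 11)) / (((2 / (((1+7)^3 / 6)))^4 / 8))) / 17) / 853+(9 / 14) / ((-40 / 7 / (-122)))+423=22597.91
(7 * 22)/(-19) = -154/19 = -8.11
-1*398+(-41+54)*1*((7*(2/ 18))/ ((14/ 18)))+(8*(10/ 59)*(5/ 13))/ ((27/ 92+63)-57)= -170939005/ 444093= -384.92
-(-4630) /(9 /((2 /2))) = 4630 /9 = 514.44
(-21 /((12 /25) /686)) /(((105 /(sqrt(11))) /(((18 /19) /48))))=-1715 * sqrt(11) /304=-18.71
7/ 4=1.75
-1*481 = -481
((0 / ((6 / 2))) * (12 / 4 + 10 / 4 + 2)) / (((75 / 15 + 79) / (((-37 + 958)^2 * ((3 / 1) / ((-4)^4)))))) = 0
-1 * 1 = -1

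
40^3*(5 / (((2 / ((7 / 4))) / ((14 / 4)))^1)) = 980000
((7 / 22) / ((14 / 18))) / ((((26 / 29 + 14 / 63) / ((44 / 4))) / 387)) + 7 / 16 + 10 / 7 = 12742139 / 8176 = 1558.48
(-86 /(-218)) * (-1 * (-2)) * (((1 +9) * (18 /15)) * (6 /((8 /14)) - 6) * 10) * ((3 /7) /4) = 34830 /763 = 45.65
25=25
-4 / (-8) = 1 / 2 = 0.50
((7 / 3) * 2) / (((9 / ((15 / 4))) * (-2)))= -0.97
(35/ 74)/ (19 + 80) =35/ 7326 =0.00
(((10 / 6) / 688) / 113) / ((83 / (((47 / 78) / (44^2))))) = 235 / 2923251522048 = 0.00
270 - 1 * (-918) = 1188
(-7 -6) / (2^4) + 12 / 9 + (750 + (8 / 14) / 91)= 22948117 / 30576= 750.53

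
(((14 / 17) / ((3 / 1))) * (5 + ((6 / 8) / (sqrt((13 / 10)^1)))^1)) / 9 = 7 * sqrt(130) / 3978 + 70 / 459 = 0.17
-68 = -68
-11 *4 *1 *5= -220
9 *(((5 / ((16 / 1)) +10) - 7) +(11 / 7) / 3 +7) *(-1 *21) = -32769 / 16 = -2048.06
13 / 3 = 4.33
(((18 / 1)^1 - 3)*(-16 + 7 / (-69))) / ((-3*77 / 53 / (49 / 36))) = 187355 / 2484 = 75.42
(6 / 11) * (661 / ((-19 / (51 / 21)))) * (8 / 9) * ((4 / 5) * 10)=-1438336 / 4389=-327.71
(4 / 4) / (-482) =-1 / 482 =-0.00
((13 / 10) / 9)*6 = 13 / 15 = 0.87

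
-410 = -410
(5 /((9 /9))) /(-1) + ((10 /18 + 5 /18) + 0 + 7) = 17 /6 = 2.83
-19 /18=-1.06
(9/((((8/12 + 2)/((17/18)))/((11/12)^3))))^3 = 11584597005883/782757789696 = 14.80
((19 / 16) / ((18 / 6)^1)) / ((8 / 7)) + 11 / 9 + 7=9871 / 1152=8.57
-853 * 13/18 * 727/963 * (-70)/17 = 282159605/147339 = 1915.04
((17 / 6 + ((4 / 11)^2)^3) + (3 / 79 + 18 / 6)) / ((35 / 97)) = 478422989399 / 29390196990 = 16.28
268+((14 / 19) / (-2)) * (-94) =5750 / 19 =302.63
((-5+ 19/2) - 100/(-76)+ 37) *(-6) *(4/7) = -19524/133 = -146.80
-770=-770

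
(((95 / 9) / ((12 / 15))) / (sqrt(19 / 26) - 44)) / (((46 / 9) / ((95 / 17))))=-6452875 / 19673947 - 45125 * sqrt(494) / 157391576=-0.33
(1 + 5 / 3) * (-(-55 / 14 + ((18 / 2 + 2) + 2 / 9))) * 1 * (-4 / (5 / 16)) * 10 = 470528 / 189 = 2489.57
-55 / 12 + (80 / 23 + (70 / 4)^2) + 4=21331 / 69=309.14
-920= -920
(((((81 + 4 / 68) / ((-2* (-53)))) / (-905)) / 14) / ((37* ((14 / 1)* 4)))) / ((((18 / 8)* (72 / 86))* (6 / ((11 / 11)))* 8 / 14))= -559 / 123940575360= -0.00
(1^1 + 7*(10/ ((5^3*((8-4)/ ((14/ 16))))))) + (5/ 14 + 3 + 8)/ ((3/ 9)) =98543/ 2800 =35.19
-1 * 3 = -3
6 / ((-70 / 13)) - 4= -179 / 35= -5.11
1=1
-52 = -52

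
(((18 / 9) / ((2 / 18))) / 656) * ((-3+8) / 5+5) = 27 / 164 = 0.16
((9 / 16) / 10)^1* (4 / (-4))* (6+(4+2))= -27 / 40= -0.68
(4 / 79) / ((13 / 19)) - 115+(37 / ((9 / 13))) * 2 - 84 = -850699 / 9243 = -92.04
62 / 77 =0.81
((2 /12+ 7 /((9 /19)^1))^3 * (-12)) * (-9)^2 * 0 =0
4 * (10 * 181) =7240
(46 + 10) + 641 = 697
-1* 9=-9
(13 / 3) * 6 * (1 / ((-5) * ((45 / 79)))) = -2054 / 225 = -9.13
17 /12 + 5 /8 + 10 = 289 /24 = 12.04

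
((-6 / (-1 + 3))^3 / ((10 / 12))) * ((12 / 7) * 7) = -1944 / 5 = -388.80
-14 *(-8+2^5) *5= -1680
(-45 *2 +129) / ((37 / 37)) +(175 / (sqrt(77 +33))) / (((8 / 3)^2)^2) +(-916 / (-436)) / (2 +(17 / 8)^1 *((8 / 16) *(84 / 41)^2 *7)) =39.39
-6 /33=-2 /11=-0.18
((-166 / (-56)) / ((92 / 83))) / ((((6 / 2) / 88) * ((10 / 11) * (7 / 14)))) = 833569 / 4830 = 172.58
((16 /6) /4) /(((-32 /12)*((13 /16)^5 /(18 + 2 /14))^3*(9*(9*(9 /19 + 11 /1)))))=-5608858924631331694444544 /155008645551542701688679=-36.18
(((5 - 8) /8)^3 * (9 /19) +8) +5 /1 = 126221 /9728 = 12.98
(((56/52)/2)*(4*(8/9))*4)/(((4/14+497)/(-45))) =-31360/45253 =-0.69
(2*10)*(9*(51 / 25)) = 1836 / 5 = 367.20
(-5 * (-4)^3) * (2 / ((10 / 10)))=640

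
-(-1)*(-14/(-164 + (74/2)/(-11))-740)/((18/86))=-3535.16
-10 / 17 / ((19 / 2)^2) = -40 / 6137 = -0.01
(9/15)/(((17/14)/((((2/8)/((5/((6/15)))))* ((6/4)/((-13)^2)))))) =63/718250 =0.00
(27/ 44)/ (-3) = -9/ 44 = -0.20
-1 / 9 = -0.11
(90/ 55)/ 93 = 6/ 341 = 0.02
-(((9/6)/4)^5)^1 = -243/32768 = -0.01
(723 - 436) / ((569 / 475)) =136325 / 569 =239.59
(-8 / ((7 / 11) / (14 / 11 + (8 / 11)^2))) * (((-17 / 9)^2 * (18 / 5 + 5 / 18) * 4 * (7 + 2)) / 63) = -351803168 / 1964655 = -179.07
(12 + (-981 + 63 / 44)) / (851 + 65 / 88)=-85146 / 74953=-1.14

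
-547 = -547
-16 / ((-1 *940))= 4 / 235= 0.02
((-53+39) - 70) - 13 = -97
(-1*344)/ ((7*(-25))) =344/ 175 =1.97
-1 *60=-60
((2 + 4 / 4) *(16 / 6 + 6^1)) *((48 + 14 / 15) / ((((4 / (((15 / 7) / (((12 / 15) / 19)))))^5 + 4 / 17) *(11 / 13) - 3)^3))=-2785979619398261233518761955702346906810998916625976562500 / 48116467042253340330034400867600300915889246449589899171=-57.90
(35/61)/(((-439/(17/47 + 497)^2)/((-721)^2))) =-9942119319202560/59154811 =-168069496.82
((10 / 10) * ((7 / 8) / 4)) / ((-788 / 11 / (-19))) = 1463 / 25216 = 0.06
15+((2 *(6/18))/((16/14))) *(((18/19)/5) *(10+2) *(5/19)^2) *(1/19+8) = 15.74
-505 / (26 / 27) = -13635 / 26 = -524.42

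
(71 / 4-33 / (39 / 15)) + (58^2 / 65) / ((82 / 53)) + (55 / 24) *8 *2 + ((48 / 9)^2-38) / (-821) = 5922207671 / 78766740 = 75.19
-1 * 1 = -1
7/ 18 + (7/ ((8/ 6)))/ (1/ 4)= 385/ 18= 21.39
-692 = -692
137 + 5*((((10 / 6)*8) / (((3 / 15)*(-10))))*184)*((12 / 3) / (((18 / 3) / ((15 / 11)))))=-179479 / 33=-5438.76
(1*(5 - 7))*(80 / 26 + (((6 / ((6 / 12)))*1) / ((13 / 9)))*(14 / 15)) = -1408 / 65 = -21.66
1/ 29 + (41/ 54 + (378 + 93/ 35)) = 381.45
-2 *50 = -100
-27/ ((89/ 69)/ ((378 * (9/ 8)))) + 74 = -3142619/ 356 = -8827.58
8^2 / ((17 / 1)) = 64 / 17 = 3.76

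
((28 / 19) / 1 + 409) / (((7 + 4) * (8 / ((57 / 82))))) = 2127 / 656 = 3.24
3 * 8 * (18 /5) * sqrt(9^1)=1296 /5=259.20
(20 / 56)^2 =25 / 196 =0.13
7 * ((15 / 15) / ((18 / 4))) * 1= 14 / 9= 1.56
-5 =-5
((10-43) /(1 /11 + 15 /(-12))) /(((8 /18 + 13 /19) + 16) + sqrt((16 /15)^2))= 413820 /264469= 1.56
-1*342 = -342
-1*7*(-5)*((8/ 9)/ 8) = 35/ 9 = 3.89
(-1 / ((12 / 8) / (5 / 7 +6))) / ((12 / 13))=-611 / 126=-4.85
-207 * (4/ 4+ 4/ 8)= -621/ 2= -310.50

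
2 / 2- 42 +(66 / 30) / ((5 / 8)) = -937 / 25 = -37.48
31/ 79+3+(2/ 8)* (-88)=-1470/ 79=-18.61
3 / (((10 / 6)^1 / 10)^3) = 648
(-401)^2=160801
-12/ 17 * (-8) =96/ 17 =5.65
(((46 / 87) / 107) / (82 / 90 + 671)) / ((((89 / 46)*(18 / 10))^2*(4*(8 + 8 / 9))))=304175 / 17835996040032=0.00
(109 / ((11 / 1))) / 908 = 109 / 9988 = 0.01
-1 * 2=-2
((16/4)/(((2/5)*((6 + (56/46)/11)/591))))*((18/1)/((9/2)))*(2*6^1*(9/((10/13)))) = 419860584/773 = 543157.29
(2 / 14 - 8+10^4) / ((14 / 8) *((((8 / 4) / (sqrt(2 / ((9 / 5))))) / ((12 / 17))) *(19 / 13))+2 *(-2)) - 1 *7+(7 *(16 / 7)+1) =10165904690 / 7890309+783197480 *sqrt(10) / 1127187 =3485.63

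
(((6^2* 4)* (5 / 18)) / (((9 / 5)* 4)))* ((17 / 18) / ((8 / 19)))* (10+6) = 16150 / 81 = 199.38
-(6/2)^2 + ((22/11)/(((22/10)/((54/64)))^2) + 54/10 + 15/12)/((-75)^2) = -15679448971/1742400000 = -9.00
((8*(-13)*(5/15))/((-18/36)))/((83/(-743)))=-154544/249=-620.66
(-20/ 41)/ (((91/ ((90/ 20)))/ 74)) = -6660/ 3731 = -1.79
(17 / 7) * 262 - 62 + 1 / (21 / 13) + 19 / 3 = 12206 / 21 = 581.24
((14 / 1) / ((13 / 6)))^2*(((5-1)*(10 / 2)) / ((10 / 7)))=98784 / 169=584.52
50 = 50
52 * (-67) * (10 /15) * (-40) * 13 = 3623360 /3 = 1207786.67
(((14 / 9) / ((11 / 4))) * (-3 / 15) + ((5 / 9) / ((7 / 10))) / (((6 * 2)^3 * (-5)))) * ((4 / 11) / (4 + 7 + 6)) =-19939 / 8232840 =-0.00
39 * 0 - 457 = -457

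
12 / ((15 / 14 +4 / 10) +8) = 280 / 221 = 1.27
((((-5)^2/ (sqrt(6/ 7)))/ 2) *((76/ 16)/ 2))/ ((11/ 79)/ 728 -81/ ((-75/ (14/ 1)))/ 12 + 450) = 85369375 *sqrt(42)/ 7785862836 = 0.07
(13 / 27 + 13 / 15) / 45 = 182 / 6075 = 0.03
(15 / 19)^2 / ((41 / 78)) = 17550 / 14801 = 1.19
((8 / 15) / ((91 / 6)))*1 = 16 / 455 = 0.04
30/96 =5/16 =0.31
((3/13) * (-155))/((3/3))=-465/13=-35.77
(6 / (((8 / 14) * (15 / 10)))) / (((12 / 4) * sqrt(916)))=7 * sqrt(229) / 1374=0.08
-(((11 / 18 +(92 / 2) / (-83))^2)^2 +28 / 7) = -19927991021809 / 4981984705296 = -4.00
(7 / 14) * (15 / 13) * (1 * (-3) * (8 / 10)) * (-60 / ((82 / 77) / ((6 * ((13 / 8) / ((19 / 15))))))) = 467775 / 779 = 600.48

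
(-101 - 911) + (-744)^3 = -411831796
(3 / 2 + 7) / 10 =17 / 20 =0.85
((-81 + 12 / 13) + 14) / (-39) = 859 / 507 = 1.69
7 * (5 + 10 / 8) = 43.75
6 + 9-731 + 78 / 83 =-715.06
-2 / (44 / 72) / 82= -18 / 451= -0.04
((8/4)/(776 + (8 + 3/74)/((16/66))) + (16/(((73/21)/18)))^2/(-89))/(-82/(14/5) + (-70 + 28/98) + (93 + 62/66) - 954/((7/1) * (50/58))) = 101186279510685600/214062307382085161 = 0.47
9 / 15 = 3 / 5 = 0.60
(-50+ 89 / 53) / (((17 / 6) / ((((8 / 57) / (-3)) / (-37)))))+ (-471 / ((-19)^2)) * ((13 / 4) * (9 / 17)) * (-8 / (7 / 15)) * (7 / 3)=3241166266 / 36103971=89.77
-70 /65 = -14 /13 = -1.08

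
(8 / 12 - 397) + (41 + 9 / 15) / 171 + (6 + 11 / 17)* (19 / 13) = -73007512 / 188955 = -386.38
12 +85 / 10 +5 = 51 / 2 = 25.50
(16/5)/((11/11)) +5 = 41/5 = 8.20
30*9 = 270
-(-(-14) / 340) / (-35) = 1 / 850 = 0.00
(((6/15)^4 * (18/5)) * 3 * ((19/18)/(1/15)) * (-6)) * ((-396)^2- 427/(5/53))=-12499946784/3125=-3999982.97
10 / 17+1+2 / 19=547 / 323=1.69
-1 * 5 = -5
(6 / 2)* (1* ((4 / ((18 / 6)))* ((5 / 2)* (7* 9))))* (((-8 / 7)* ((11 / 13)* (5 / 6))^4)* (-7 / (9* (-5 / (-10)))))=640543750 / 2313441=276.88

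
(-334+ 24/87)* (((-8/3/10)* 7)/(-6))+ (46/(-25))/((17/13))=-3890966/36975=-105.23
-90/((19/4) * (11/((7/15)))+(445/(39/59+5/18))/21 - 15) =-55832/74155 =-0.75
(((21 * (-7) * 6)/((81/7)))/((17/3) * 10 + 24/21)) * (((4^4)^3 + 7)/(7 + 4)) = -40282112423/20031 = -2010988.59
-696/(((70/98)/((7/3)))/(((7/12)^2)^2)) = -3411821/12960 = -263.26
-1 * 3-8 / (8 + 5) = -47 / 13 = -3.62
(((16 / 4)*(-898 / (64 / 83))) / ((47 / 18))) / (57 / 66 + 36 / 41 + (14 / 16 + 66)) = -100844502 / 3878581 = -26.00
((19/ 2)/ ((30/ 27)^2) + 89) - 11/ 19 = 365241/ 3800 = 96.12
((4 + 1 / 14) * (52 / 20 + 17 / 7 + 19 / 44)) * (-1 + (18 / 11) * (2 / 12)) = -479313 / 29645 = -16.17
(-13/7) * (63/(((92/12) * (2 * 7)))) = -351/322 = -1.09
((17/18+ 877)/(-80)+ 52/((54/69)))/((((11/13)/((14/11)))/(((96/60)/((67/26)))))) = 94494491/1824075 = 51.80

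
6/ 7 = 0.86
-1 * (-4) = 4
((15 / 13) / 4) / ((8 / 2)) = 15 / 208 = 0.07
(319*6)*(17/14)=16269/7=2324.14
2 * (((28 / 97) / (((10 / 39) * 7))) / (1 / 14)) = 2184 / 485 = 4.50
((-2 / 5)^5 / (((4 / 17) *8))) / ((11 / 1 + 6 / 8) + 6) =-68 / 221875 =-0.00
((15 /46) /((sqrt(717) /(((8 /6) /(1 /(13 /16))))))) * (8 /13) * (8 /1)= 40 * sqrt(717) /16491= 0.06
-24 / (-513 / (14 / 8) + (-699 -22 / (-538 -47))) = 98280 / 4062671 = 0.02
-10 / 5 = -2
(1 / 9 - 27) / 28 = -121 / 126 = -0.96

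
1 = 1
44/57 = 0.77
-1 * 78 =-78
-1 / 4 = -0.25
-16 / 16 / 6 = -0.17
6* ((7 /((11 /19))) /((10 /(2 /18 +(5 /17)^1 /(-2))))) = -133 /510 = -0.26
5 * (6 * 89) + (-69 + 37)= 2638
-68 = -68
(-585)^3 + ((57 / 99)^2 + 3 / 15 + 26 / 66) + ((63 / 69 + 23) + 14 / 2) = -25072246519583 / 125235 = -200201593.16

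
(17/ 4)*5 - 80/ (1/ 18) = -1418.75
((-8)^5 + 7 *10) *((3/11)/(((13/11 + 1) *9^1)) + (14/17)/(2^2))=-4397881/612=-7186.08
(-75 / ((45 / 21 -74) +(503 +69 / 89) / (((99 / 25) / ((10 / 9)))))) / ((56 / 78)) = -21086325 / 14027492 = -1.50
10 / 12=5 / 6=0.83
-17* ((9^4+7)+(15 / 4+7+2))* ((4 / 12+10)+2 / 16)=-112320241 / 96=-1170002.51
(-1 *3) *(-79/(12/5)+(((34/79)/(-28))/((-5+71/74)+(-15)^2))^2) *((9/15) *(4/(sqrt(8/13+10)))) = 32295052526982863 *sqrt(1794)/18804714132400070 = 72.74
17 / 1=17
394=394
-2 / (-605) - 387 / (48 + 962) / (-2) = 9527 / 48884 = 0.19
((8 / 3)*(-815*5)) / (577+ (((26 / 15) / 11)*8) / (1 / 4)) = -1793000 / 96037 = -18.67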